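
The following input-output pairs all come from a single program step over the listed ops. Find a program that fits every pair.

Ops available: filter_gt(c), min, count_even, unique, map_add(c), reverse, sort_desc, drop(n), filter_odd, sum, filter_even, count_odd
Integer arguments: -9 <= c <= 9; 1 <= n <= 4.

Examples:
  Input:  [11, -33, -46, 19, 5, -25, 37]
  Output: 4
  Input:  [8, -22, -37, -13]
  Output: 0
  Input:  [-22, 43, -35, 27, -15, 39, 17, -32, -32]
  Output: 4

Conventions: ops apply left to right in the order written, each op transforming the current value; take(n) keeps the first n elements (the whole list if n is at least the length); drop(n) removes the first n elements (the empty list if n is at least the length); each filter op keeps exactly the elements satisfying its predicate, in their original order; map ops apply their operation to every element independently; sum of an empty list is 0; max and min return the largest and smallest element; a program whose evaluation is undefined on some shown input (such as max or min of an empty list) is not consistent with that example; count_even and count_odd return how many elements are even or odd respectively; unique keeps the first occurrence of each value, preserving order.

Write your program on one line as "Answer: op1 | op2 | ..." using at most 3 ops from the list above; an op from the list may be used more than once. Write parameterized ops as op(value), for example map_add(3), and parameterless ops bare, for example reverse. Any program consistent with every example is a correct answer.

filter_odd | filter_gt(-6) | count_odd

Check, running the answer program on each example:
  [11, -33, -46, 19, 5, -25, 37] -> [11, -33, 19, 5, -25, 37] -> [11, 19, 5, 37] -> 4
  [8, -22, -37, -13] -> [-37, -13] -> [] -> 0
  [-22, 43, -35, 27, -15, 39, 17, -32, -32] -> [43, -35, 27, -15, 39, 17] -> [43, 27, 39, 17] -> 4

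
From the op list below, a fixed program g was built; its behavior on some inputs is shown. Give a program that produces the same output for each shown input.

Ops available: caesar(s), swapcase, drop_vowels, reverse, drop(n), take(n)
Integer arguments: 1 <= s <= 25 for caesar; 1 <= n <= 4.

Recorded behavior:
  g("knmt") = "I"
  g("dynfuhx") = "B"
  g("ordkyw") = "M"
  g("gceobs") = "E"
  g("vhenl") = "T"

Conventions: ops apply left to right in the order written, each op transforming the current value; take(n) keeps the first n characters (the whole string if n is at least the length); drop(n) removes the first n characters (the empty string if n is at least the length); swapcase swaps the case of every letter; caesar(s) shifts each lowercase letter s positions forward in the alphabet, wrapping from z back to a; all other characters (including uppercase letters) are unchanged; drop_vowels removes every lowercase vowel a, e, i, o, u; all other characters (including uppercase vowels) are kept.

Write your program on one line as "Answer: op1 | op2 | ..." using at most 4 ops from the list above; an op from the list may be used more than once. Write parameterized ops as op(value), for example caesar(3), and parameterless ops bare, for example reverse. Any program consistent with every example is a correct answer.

caesar(24) | take(1) | swapcase

Check, running the answer program on each example:
  "knmt" -> "ilkr" -> "i" -> "I"
  "dynfuhx" -> "bwldsfv" -> "b" -> "B"
  "ordkyw" -> "mpbiwu" -> "m" -> "M"
  "gceobs" -> "eacmzq" -> "e" -> "E"
  "vhenl" -> "tfclj" -> "t" -> "T"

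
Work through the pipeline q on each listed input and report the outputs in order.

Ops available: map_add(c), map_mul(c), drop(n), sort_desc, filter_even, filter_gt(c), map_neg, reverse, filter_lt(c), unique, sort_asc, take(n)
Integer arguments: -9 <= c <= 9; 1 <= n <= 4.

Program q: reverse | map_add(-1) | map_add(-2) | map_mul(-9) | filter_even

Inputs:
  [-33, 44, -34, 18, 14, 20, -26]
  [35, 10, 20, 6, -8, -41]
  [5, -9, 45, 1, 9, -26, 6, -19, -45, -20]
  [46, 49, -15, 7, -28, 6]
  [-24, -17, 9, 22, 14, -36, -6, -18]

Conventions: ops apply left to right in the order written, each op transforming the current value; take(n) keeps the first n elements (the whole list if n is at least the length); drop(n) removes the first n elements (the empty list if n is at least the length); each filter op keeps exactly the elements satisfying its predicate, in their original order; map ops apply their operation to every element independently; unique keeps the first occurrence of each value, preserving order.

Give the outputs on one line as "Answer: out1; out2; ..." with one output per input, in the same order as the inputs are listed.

Execution, op by op:
  [-33, 44, -34, 18, 14, 20, -26] -> [-26, 20, 14, 18, -34, 44, -33] -> [-27, 19, 13, 17, -35, 43, -34] -> [-29, 17, 11, 15, -37, 41, -36] -> [261, -153, -99, -135, 333, -369, 324] -> [324]
  [35, 10, 20, 6, -8, -41] -> [-41, -8, 6, 20, 10, 35] -> [-42, -9, 5, 19, 9, 34] -> [-44, -11, 3, 17, 7, 32] -> [396, 99, -27, -153, -63, -288] -> [396, -288]
  [5, -9, 45, 1, 9, -26, 6, -19, -45, -20] -> [-20, -45, -19, 6, -26, 9, 1, 45, -9, 5] -> [-21, -46, -20, 5, -27, 8, 0, 44, -10, 4] -> [-23, -48, -22, 3, -29, 6, -2, 42, -12, 2] -> [207, 432, 198, -27, 261, -54, 18, -378, 108, -18] -> [432, 198, -54, 18, -378, 108, -18]
  [46, 49, -15, 7, -28, 6] -> [6, -28, 7, -15, 49, 46] -> [5, -29, 6, -16, 48, 45] -> [3, -31, 4, -18, 46, 43] -> [-27, 279, -36, 162, -414, -387] -> [-36, 162, -414]
  [-24, -17, 9, 22, 14, -36, -6, -18] -> [-18, -6, -36, 14, 22, 9, -17, -24] -> [-19, -7, -37, 13, 21, 8, -18, -25] -> [-21, -9, -39, 11, 19, 6, -20, -27] -> [189, 81, 351, -99, -171, -54, 180, 243] -> [-54, 180]

[324]; [396, -288]; [432, 198, -54, 18, -378, 108, -18]; [-36, 162, -414]; [-54, 180]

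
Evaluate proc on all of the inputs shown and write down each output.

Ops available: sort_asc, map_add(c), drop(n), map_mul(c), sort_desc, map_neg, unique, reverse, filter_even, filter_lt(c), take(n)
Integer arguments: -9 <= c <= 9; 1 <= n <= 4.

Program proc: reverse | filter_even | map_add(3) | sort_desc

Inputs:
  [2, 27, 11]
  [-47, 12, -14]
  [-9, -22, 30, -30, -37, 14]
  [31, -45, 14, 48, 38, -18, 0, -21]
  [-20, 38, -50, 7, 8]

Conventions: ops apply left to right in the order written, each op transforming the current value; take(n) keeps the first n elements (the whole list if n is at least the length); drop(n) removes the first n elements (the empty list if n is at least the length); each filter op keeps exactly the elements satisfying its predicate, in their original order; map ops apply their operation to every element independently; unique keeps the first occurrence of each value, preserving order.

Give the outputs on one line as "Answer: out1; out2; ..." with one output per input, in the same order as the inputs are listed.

[5]; [15, -11]; [33, 17, -19, -27]; [51, 41, 17, 3, -15]; [41, 11, -17, -47]

Execution, op by op:
  [2, 27, 11] -> [11, 27, 2] -> [2] -> [5] -> [5]
  [-47, 12, -14] -> [-14, 12, -47] -> [-14, 12] -> [-11, 15] -> [15, -11]
  [-9, -22, 30, -30, -37, 14] -> [14, -37, -30, 30, -22, -9] -> [14, -30, 30, -22] -> [17, -27, 33, -19] -> [33, 17, -19, -27]
  [31, -45, 14, 48, 38, -18, 0, -21] -> [-21, 0, -18, 38, 48, 14, -45, 31] -> [0, -18, 38, 48, 14] -> [3, -15, 41, 51, 17] -> [51, 41, 17, 3, -15]
  [-20, 38, -50, 7, 8] -> [8, 7, -50, 38, -20] -> [8, -50, 38, -20] -> [11, -47, 41, -17] -> [41, 11, -17, -47]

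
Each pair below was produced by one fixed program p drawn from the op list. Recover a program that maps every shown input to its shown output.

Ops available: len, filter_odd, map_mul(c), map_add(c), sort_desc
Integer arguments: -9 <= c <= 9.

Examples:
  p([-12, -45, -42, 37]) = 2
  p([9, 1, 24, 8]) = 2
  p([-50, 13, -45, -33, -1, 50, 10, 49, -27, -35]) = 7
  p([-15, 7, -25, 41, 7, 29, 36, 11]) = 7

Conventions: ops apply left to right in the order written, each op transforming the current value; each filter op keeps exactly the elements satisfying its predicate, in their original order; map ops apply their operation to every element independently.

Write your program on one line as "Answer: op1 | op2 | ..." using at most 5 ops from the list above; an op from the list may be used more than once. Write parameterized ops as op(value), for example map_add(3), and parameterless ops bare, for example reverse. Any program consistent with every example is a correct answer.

map_add(8) | map_mul(9) | map_add(6) | filter_odd | len

Check, running the answer program on each example:
  [-12, -45, -42, 37] -> [-4, -37, -34, 45] -> [-36, -333, -306, 405] -> [-30, -327, -300, 411] -> [-327, 411] -> 2
  [9, 1, 24, 8] -> [17, 9, 32, 16] -> [153, 81, 288, 144] -> [159, 87, 294, 150] -> [159, 87] -> 2
  [-50, 13, -45, -33, -1, 50, 10, 49, -27, -35] -> [-42, 21, -37, -25, 7, 58, 18, 57, -19, -27] -> [-378, 189, -333, -225, 63, 522, 162, 513, -171, -243] -> [-372, 195, -327, -219, 69, 528, 168, 519, -165, -237] -> [195, -327, -219, 69, 519, -165, -237] -> 7
  [-15, 7, -25, 41, 7, 29, 36, 11] -> [-7, 15, -17, 49, 15, 37, 44, 19] -> [-63, 135, -153, 441, 135, 333, 396, 171] -> [-57, 141, -147, 447, 141, 339, 402, 177] -> [-57, 141, -147, 447, 141, 339, 177] -> 7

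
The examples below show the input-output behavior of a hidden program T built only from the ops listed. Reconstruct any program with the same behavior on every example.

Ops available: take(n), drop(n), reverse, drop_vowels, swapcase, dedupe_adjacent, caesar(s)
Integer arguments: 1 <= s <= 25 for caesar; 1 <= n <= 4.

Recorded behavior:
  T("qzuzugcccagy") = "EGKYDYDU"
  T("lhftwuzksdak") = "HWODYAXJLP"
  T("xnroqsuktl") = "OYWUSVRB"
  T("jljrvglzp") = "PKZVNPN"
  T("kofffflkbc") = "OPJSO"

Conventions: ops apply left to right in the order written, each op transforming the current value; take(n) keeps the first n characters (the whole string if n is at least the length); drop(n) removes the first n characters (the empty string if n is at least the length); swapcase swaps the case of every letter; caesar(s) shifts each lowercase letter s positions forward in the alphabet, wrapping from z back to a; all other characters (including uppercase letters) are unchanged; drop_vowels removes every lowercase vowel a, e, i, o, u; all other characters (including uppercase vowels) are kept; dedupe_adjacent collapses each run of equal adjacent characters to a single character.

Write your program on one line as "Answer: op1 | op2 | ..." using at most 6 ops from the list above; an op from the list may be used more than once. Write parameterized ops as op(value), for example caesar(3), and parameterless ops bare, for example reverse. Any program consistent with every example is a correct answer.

caesar(4) | reverse | dedupe_adjacent | drop(1) | drop(1) | swapcase

Check, running the answer program on each example:
  "qzuzugcccagy" -> "udydykgggekc" -> "ckegggkydydu" -> "ckegkydydu" -> "kegkydydu" -> "egkydydu" -> "EGKYDYDU"
  "lhftwuzksdak" -> "pljxaydowheo" -> "oehwodyaxjlp" -> "oehwodyaxjlp" -> "ehwodyaxjlp" -> "hwodyaxjlp" -> "HWODYAXJLP"
  "xnroqsuktl" -> "brvsuwyoxp" -> "pxoywusvrb" -> "pxoywusvrb" -> "xoywusvrb" -> "oywusvrb" -> "OYWUSVRB"
  "jljrvglzp" -> "npnvzkpdt" -> "tdpkzvnpn" -> "tdpkzvnpn" -> "dpkzvnpn" -> "pkzvnpn" -> "PKZVNPN"
  "kofffflkbc" -> "osjjjjpofg" -> "gfopjjjjso" -> "gfopjso" -> "fopjso" -> "opjso" -> "OPJSO"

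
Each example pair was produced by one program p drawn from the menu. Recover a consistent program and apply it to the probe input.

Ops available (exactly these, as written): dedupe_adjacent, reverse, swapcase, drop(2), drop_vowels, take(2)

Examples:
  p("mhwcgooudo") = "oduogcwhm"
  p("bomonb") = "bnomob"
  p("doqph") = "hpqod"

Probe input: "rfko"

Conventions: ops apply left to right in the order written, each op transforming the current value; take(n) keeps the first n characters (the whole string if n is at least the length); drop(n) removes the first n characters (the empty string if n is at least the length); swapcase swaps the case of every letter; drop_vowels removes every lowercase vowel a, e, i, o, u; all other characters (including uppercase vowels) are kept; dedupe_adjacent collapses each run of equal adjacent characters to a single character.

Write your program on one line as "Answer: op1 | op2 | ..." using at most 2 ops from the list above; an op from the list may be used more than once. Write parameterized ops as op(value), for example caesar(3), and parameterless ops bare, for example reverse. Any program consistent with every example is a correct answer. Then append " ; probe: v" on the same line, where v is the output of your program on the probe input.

dedupe_adjacent | reverse ; probe: "okfr"

Check, running the answer program on each example:
  "mhwcgooudo" -> "mhwcgoudo" -> "oduogcwhm"
  "bomonb" -> "bomonb" -> "bnomob"
  "doqph" -> "doqph" -> "hpqod"
  probe: "rfko" -> "rfko" -> "okfr"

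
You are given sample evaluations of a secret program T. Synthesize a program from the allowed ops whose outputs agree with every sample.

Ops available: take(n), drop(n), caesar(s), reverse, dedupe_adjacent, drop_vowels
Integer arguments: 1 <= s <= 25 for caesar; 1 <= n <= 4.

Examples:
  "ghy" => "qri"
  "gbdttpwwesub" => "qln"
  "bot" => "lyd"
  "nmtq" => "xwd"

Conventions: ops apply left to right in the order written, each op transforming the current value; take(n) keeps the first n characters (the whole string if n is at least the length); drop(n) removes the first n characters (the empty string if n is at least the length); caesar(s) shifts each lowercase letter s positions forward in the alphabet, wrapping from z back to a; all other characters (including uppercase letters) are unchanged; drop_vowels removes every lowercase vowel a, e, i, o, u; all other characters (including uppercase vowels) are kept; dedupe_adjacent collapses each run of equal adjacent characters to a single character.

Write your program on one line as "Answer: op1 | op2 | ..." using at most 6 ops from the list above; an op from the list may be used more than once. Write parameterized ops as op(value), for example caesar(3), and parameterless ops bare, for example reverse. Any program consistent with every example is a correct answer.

caesar(2) | caesar(17) | caesar(25) | take(3) | caesar(18)

Check, running the answer program on each example:
  "ghy" -> "ija" -> "zar" -> "yzq" -> "yzq" -> "qri"
  "gbdttpwwesub" -> "idfvvryyguwd" -> "zuwmmippxlnu" -> "ytvllhoowkmt" -> "ytv" -> "qln"
  "bot" -> "dqv" -> "uhm" -> "tgl" -> "tgl" -> "lyd"
  "nmtq" -> "povs" -> "gfmj" -> "feli" -> "fel" -> "xwd"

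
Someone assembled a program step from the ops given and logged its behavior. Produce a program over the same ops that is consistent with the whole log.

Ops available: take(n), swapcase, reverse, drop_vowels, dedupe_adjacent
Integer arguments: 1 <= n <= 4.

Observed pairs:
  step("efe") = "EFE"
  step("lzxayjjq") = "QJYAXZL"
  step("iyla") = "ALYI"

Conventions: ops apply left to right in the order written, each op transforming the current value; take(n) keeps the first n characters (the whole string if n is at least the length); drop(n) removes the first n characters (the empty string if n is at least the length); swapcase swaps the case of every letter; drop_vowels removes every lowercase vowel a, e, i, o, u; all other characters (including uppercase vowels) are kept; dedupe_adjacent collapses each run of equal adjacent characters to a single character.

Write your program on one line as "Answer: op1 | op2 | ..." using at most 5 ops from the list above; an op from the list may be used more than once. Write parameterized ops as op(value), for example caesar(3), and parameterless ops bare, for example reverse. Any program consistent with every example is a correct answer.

reverse | swapcase | reverse | dedupe_adjacent | reverse

Check, running the answer program on each example:
  "efe" -> "efe" -> "EFE" -> "EFE" -> "EFE" -> "EFE"
  "lzxayjjq" -> "qjjyaxzl" -> "QJJYAXZL" -> "LZXAYJJQ" -> "LZXAYJQ" -> "QJYAXZL"
  "iyla" -> "alyi" -> "ALYI" -> "IYLA" -> "IYLA" -> "ALYI"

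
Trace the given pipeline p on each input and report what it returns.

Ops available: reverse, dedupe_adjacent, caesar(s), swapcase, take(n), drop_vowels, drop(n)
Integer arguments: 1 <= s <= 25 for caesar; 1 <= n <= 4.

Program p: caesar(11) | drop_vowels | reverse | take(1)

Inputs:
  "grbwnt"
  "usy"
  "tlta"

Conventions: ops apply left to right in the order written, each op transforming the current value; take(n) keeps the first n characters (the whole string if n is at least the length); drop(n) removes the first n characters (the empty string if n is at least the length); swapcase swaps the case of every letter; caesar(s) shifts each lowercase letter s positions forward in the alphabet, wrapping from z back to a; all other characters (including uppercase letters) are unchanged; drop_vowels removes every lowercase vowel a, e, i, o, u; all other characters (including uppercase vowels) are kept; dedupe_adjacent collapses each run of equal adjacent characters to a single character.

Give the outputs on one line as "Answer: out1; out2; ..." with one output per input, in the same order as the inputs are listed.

Execution, op by op:
  "grbwnt" -> "rcmhye" -> "rcmhy" -> "yhmcr" -> "y"
  "usy" -> "fdj" -> "fdj" -> "jdf" -> "j"
  "tlta" -> "ewel" -> "wl" -> "lw" -> "l"

"y"; "j"; "l"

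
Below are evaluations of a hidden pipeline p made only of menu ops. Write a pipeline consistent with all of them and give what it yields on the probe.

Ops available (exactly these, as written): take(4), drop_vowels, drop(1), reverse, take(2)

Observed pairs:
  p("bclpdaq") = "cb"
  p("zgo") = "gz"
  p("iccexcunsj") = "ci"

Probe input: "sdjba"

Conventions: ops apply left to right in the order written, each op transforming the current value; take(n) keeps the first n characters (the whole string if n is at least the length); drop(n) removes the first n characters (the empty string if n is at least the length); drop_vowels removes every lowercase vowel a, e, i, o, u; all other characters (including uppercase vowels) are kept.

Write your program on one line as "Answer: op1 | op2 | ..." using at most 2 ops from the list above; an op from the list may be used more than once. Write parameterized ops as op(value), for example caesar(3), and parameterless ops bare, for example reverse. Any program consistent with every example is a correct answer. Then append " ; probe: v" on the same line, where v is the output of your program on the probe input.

take(2) | reverse ; probe: "ds"

Check, running the answer program on each example:
  "bclpdaq" -> "bc" -> "cb"
  "zgo" -> "zg" -> "gz"
  "iccexcunsj" -> "ic" -> "ci"
  probe: "sdjba" -> "sd" -> "ds"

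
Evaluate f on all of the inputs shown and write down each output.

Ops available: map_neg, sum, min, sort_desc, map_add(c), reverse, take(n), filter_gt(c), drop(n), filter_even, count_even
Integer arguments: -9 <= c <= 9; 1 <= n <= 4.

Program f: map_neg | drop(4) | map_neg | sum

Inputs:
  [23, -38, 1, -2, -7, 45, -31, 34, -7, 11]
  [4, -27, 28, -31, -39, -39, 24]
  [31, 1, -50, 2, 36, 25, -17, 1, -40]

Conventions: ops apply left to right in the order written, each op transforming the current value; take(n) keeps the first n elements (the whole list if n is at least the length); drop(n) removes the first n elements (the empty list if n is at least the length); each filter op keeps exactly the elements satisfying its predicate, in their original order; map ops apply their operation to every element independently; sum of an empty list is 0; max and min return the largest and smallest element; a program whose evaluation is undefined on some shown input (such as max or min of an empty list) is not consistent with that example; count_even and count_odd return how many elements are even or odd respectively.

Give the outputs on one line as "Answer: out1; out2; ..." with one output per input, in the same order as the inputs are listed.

45; -54; 5

Execution, op by op:
  [23, -38, 1, -2, -7, 45, -31, 34, -7, 11] -> [-23, 38, -1, 2, 7, -45, 31, -34, 7, -11] -> [7, -45, 31, -34, 7, -11] -> [-7, 45, -31, 34, -7, 11] -> 45
  [4, -27, 28, -31, -39, -39, 24] -> [-4, 27, -28, 31, 39, 39, -24] -> [39, 39, -24] -> [-39, -39, 24] -> -54
  [31, 1, -50, 2, 36, 25, -17, 1, -40] -> [-31, -1, 50, -2, -36, -25, 17, -1, 40] -> [-36, -25, 17, -1, 40] -> [36, 25, -17, 1, -40] -> 5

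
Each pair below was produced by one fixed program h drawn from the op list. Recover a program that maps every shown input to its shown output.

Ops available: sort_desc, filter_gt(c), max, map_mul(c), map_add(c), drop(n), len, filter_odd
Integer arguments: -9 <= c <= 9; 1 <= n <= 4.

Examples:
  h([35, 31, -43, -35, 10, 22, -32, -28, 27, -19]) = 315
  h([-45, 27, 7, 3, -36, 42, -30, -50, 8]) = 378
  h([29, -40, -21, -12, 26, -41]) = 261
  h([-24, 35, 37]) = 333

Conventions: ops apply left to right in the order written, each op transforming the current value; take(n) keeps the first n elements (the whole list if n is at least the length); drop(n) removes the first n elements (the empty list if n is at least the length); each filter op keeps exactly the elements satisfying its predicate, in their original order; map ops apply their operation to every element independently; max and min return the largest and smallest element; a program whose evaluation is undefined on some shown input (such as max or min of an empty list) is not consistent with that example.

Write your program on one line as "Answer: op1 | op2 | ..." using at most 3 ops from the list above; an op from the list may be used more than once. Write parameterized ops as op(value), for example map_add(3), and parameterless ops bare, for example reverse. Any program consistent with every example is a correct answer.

map_mul(9) | max

Check, running the answer program on each example:
  [35, 31, -43, -35, 10, 22, -32, -28, 27, -19] -> [315, 279, -387, -315, 90, 198, -288, -252, 243, -171] -> 315
  [-45, 27, 7, 3, -36, 42, -30, -50, 8] -> [-405, 243, 63, 27, -324, 378, -270, -450, 72] -> 378
  [29, -40, -21, -12, 26, -41] -> [261, -360, -189, -108, 234, -369] -> 261
  [-24, 35, 37] -> [-216, 315, 333] -> 333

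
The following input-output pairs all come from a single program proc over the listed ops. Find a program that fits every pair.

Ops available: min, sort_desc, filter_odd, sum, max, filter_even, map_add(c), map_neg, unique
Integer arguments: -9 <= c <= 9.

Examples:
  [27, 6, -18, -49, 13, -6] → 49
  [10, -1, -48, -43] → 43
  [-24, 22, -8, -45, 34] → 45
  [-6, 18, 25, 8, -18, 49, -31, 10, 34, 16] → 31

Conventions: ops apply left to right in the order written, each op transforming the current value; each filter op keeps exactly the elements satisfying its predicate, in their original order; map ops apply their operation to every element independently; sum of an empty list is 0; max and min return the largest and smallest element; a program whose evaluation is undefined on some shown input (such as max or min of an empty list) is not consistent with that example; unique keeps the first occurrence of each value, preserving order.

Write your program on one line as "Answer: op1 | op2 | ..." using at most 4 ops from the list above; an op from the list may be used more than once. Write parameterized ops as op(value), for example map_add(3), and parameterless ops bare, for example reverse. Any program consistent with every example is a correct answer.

filter_odd | map_neg | max

Check, running the answer program on each example:
  [27, 6, -18, -49, 13, -6] -> [27, -49, 13] -> [-27, 49, -13] -> 49
  [10, -1, -48, -43] -> [-1, -43] -> [1, 43] -> 43
  [-24, 22, -8, -45, 34] -> [-45] -> [45] -> 45
  [-6, 18, 25, 8, -18, 49, -31, 10, 34, 16] -> [25, 49, -31] -> [-25, -49, 31] -> 31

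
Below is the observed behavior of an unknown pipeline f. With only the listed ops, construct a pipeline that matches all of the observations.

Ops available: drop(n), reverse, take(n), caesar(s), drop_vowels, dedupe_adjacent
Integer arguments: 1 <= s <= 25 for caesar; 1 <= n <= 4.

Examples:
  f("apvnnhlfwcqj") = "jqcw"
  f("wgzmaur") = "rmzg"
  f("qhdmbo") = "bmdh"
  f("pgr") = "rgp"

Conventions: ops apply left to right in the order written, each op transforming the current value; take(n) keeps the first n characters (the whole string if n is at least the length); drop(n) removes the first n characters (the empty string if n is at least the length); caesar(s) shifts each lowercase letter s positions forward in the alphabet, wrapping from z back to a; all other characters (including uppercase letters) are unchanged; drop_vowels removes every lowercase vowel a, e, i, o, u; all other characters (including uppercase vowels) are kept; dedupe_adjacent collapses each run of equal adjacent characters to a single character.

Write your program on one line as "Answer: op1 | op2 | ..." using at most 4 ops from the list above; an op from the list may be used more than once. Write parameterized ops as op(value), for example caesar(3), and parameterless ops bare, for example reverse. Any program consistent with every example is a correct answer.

reverse | dedupe_adjacent | drop_vowels | take(4)

Check, running the answer program on each example:
  "apvnnhlfwcqj" -> "jqcwflhnnvpa" -> "jqcwflhnvpa" -> "jqcwflhnvp" -> "jqcw"
  "wgzmaur" -> "ruamzgw" -> "ruamzgw" -> "rmzgw" -> "rmzg"
  "qhdmbo" -> "obmdhq" -> "obmdhq" -> "bmdhq" -> "bmdh"
  "pgr" -> "rgp" -> "rgp" -> "rgp" -> "rgp"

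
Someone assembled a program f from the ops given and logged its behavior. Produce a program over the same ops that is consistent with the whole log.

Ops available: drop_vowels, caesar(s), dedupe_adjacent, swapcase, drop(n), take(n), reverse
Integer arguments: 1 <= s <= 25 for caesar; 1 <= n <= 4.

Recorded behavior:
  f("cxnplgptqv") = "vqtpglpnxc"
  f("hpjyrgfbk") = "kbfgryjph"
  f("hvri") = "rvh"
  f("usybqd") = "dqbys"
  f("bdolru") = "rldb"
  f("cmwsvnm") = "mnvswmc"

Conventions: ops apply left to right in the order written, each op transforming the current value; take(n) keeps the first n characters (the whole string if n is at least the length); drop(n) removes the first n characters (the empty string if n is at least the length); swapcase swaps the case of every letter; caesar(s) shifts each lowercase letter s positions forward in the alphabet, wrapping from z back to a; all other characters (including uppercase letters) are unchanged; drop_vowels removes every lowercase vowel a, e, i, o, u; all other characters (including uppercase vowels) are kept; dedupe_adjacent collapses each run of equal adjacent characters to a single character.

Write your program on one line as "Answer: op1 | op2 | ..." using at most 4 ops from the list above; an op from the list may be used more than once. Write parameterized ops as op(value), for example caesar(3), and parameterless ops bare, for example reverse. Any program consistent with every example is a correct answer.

drop_vowels | swapcase | reverse | swapcase

Check, running the answer program on each example:
  "cxnplgptqv" -> "cxnplgptqv" -> "CXNPLGPTQV" -> "VQTPGLPNXC" -> "vqtpglpnxc"
  "hpjyrgfbk" -> "hpjyrgfbk" -> "HPJYRGFBK" -> "KBFGRYJPH" -> "kbfgryjph"
  "hvri" -> "hvr" -> "HVR" -> "RVH" -> "rvh"
  "usybqd" -> "sybqd" -> "SYBQD" -> "DQBYS" -> "dqbys"
  "bdolru" -> "bdlr" -> "BDLR" -> "RLDB" -> "rldb"
  "cmwsvnm" -> "cmwsvnm" -> "CMWSVNM" -> "MNVSWMC" -> "mnvswmc"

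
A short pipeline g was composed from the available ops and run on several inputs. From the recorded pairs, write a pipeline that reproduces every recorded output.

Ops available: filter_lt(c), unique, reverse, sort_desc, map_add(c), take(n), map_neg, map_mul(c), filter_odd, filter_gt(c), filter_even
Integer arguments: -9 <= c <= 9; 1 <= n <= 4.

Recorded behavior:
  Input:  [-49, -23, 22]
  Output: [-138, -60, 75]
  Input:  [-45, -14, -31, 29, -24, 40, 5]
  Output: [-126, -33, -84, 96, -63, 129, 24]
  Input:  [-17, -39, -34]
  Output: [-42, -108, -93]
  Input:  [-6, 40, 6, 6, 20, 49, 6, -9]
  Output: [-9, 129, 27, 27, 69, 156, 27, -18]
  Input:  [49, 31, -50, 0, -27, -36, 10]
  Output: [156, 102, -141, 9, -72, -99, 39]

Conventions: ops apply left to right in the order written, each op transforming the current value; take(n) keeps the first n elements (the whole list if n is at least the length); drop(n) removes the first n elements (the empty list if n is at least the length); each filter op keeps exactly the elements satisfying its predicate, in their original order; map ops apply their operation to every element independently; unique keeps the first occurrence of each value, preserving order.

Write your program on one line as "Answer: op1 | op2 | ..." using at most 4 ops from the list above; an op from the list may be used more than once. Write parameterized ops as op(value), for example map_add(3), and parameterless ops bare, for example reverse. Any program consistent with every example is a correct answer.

map_mul(-3) | map_add(-7) | map_neg | map_add(2)

Check, running the answer program on each example:
  [-49, -23, 22] -> [147, 69, -66] -> [140, 62, -73] -> [-140, -62, 73] -> [-138, -60, 75]
  [-45, -14, -31, 29, -24, 40, 5] -> [135, 42, 93, -87, 72, -120, -15] -> [128, 35, 86, -94, 65, -127, -22] -> [-128, -35, -86, 94, -65, 127, 22] -> [-126, -33, -84, 96, -63, 129, 24]
  [-17, -39, -34] -> [51, 117, 102] -> [44, 110, 95] -> [-44, -110, -95] -> [-42, -108, -93]
  [-6, 40, 6, 6, 20, 49, 6, -9] -> [18, -120, -18, -18, -60, -147, -18, 27] -> [11, -127, -25, -25, -67, -154, -25, 20] -> [-11, 127, 25, 25, 67, 154, 25, -20] -> [-9, 129, 27, 27, 69, 156, 27, -18]
  [49, 31, -50, 0, -27, -36, 10] -> [-147, -93, 150, 0, 81, 108, -30] -> [-154, -100, 143, -7, 74, 101, -37] -> [154, 100, -143, 7, -74, -101, 37] -> [156, 102, -141, 9, -72, -99, 39]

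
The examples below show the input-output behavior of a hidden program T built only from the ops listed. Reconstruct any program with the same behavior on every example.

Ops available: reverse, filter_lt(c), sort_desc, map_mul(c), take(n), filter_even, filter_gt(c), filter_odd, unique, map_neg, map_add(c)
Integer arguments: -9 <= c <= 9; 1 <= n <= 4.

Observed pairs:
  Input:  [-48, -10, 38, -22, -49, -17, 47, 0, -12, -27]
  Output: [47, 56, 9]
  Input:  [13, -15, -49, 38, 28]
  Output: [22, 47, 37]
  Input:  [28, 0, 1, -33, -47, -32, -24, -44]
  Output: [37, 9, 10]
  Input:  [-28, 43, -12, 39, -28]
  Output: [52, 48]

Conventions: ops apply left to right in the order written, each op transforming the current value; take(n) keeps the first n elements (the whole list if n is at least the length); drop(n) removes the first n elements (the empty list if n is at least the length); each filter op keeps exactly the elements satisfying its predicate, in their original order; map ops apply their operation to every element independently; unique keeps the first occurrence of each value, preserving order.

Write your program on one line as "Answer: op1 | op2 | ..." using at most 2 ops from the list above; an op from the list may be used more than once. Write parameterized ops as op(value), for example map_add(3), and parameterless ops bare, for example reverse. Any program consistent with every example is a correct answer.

map_add(9) | filter_gt(5)

Check, running the answer program on each example:
  [-48, -10, 38, -22, -49, -17, 47, 0, -12, -27] -> [-39, -1, 47, -13, -40, -8, 56, 9, -3, -18] -> [47, 56, 9]
  [13, -15, -49, 38, 28] -> [22, -6, -40, 47, 37] -> [22, 47, 37]
  [28, 0, 1, -33, -47, -32, -24, -44] -> [37, 9, 10, -24, -38, -23, -15, -35] -> [37, 9, 10]
  [-28, 43, -12, 39, -28] -> [-19, 52, -3, 48, -19] -> [52, 48]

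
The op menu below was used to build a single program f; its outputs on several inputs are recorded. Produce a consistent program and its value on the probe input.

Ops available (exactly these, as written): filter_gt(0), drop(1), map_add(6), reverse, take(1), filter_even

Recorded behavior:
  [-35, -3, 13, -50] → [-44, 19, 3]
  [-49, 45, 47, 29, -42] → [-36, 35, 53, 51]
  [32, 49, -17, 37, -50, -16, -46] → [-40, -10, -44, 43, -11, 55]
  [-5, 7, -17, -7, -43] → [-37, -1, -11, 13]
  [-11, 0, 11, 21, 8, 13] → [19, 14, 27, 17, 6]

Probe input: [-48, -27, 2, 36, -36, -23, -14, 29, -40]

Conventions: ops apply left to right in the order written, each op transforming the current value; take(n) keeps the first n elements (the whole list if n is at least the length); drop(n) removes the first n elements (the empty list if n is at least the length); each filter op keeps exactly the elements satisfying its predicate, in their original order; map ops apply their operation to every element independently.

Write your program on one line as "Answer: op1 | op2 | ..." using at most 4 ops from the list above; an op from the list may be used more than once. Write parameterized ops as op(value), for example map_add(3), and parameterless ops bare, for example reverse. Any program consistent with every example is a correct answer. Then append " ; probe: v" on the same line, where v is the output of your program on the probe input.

drop(1) | map_add(6) | reverse ; probe: [-34, 35, -8, -17, -30, 42, 8, -21]

Check, running the answer program on each example:
  [-35, -3, 13, -50] -> [-3, 13, -50] -> [3, 19, -44] -> [-44, 19, 3]
  [-49, 45, 47, 29, -42] -> [45, 47, 29, -42] -> [51, 53, 35, -36] -> [-36, 35, 53, 51]
  [32, 49, -17, 37, -50, -16, -46] -> [49, -17, 37, -50, -16, -46] -> [55, -11, 43, -44, -10, -40] -> [-40, -10, -44, 43, -11, 55]
  [-5, 7, -17, -7, -43] -> [7, -17, -7, -43] -> [13, -11, -1, -37] -> [-37, -1, -11, 13]
  [-11, 0, 11, 21, 8, 13] -> [0, 11, 21, 8, 13] -> [6, 17, 27, 14, 19] -> [19, 14, 27, 17, 6]
  probe: [-48, -27, 2, 36, -36, -23, -14, 29, -40] -> [-27, 2, 36, -36, -23, -14, 29, -40] -> [-21, 8, 42, -30, -17, -8, 35, -34] -> [-34, 35, -8, -17, -30, 42, 8, -21]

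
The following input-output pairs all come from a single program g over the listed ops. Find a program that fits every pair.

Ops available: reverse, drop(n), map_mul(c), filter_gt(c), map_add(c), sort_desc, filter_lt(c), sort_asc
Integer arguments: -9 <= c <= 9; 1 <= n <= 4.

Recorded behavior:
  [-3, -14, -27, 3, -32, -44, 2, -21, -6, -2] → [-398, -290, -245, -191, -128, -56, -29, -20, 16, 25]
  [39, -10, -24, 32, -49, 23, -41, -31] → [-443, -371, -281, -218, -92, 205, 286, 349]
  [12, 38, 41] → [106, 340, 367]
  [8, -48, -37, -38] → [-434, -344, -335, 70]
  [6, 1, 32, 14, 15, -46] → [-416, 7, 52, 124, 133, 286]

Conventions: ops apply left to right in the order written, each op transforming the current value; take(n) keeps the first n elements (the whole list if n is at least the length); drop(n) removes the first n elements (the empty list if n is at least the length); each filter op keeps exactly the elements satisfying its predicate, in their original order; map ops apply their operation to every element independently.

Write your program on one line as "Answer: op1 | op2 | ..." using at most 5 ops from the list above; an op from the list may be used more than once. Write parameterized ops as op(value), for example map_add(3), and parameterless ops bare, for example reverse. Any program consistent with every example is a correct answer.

map_mul(9) | reverse | sort_asc | map_add(-2)

Check, running the answer program on each example:
  [-3, -14, -27, 3, -32, -44, 2, -21, -6, -2] -> [-27, -126, -243, 27, -288, -396, 18, -189, -54, -18] -> [-18, -54, -189, 18, -396, -288, 27, -243, -126, -27] -> [-396, -288, -243, -189, -126, -54, -27, -18, 18, 27] -> [-398, -290, -245, -191, -128, -56, -29, -20, 16, 25]
  [39, -10, -24, 32, -49, 23, -41, -31] -> [351, -90, -216, 288, -441, 207, -369, -279] -> [-279, -369, 207, -441, 288, -216, -90, 351] -> [-441, -369, -279, -216, -90, 207, 288, 351] -> [-443, -371, -281, -218, -92, 205, 286, 349]
  [12, 38, 41] -> [108, 342, 369] -> [369, 342, 108] -> [108, 342, 369] -> [106, 340, 367]
  [8, -48, -37, -38] -> [72, -432, -333, -342] -> [-342, -333, -432, 72] -> [-432, -342, -333, 72] -> [-434, -344, -335, 70]
  [6, 1, 32, 14, 15, -46] -> [54, 9, 288, 126, 135, -414] -> [-414, 135, 126, 288, 9, 54] -> [-414, 9, 54, 126, 135, 288] -> [-416, 7, 52, 124, 133, 286]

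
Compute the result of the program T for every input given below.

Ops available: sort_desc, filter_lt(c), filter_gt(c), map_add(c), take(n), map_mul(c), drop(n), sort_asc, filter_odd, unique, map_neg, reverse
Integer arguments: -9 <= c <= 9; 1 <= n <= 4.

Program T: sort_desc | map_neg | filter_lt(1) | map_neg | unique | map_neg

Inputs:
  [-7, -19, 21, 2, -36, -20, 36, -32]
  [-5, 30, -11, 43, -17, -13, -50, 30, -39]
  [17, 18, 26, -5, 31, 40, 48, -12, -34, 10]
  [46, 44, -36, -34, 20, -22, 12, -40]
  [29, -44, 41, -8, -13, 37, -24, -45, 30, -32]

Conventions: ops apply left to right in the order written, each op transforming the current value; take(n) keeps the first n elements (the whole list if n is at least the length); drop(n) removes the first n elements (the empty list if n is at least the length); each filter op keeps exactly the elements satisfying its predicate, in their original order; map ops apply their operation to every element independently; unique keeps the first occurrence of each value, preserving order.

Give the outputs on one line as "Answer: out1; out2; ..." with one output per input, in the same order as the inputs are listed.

[-36, -21, -2]; [-43, -30]; [-48, -40, -31, -26, -18, -17, -10]; [-46, -44, -20, -12]; [-41, -37, -30, -29]

Execution, op by op:
  [-7, -19, 21, 2, -36, -20, 36, -32] -> [36, 21, 2, -7, -19, -20, -32, -36] -> [-36, -21, -2, 7, 19, 20, 32, 36] -> [-36, -21, -2] -> [36, 21, 2] -> [36, 21, 2] -> [-36, -21, -2]
  [-5, 30, -11, 43, -17, -13, -50, 30, -39] -> [43, 30, 30, -5, -11, -13, -17, -39, -50] -> [-43, -30, -30, 5, 11, 13, 17, 39, 50] -> [-43, -30, -30] -> [43, 30, 30] -> [43, 30] -> [-43, -30]
  [17, 18, 26, -5, 31, 40, 48, -12, -34, 10] -> [48, 40, 31, 26, 18, 17, 10, -5, -12, -34] -> [-48, -40, -31, -26, -18, -17, -10, 5, 12, 34] -> [-48, -40, -31, -26, -18, -17, -10] -> [48, 40, 31, 26, 18, 17, 10] -> [48, 40, 31, 26, 18, 17, 10] -> [-48, -40, -31, -26, -18, -17, -10]
  [46, 44, -36, -34, 20, -22, 12, -40] -> [46, 44, 20, 12, -22, -34, -36, -40] -> [-46, -44, -20, -12, 22, 34, 36, 40] -> [-46, -44, -20, -12] -> [46, 44, 20, 12] -> [46, 44, 20, 12] -> [-46, -44, -20, -12]
  [29, -44, 41, -8, -13, 37, -24, -45, 30, -32] -> [41, 37, 30, 29, -8, -13, -24, -32, -44, -45] -> [-41, -37, -30, -29, 8, 13, 24, 32, 44, 45] -> [-41, -37, -30, -29] -> [41, 37, 30, 29] -> [41, 37, 30, 29] -> [-41, -37, -30, -29]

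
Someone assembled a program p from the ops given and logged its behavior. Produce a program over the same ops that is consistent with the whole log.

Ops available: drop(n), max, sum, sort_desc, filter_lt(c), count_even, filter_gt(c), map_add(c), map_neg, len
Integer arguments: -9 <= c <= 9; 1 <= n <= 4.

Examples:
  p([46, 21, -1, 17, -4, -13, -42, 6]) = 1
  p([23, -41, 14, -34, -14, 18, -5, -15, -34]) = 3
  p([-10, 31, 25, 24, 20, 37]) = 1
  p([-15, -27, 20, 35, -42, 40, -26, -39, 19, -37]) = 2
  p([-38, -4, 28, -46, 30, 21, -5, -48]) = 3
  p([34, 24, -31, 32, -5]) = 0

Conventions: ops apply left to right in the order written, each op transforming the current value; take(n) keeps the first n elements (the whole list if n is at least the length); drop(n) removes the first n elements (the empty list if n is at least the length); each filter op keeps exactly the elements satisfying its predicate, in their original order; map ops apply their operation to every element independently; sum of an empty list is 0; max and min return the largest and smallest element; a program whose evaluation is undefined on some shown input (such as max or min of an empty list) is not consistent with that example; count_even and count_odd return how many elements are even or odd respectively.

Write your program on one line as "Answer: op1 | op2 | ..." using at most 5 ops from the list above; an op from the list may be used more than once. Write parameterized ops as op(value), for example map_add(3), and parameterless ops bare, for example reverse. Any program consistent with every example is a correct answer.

filter_lt(0) | map_neg | filter_gt(7) | count_even

Check, running the answer program on each example:
  [46, 21, -1, 17, -4, -13, -42, 6] -> [-1, -4, -13, -42] -> [1, 4, 13, 42] -> [13, 42] -> 1
  [23, -41, 14, -34, -14, 18, -5, -15, -34] -> [-41, -34, -14, -5, -15, -34] -> [41, 34, 14, 5, 15, 34] -> [41, 34, 14, 15, 34] -> 3
  [-10, 31, 25, 24, 20, 37] -> [-10] -> [10] -> [10] -> 1
  [-15, -27, 20, 35, -42, 40, -26, -39, 19, -37] -> [-15, -27, -42, -26, -39, -37] -> [15, 27, 42, 26, 39, 37] -> [15, 27, 42, 26, 39, 37] -> 2
  [-38, -4, 28, -46, 30, 21, -5, -48] -> [-38, -4, -46, -5, -48] -> [38, 4, 46, 5, 48] -> [38, 46, 48] -> 3
  [34, 24, -31, 32, -5] -> [-31, -5] -> [31, 5] -> [31] -> 0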